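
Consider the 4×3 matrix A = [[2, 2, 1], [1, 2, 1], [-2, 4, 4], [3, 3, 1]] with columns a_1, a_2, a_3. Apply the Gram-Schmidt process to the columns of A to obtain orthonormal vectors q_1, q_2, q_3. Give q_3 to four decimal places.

q_3 = (0.8113, -0.4766, 0.0794, -0.3291)

a_1 = (2, 1, -2, 3); ‖a_1‖ = 4.2426, so q_1 = (0.4714, 0.2357, -0.4714, 0.7071).
q_1·a_2 = 0.4714·2 + 0.2357·2 + (-0.4714)·4 + 0.7071·3 = 1.6499.
u_2 = a_2 − 1.6499·q_1 = (1.2222, 1.6111, 4.7778, 1.8333).
‖u_2‖ = 5.5025, so q_2 = (0.2221, 0.2928, 0.8683, 0.3332).
q_1·a_3 = 0.4714·1 + 0.2357·1 + (-0.4714)·4 + 0.7071·1 = -0.4714; q_2·a_3 = 0.2221·1 + 0.2928·1 + 0.8683·4 + 0.3332·1 = 4.3212.
u_3 = a_3 + 0.4714·q_1 − 4.3212·q_2 = (0.2624, -0.1541, 0.0257, -0.1064).
‖u_3‖ = 0.3234, so q_3 = (0.8113, -0.4766, 0.0794, -0.3291).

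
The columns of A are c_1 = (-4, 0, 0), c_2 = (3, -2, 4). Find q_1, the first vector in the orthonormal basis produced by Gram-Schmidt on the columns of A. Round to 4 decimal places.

c_1 = (-4, 0, 0); ‖c_1‖ = 4.0000, so q_1 = (-1.0000, 0.0000, 0.0000).

q_1 = (-1.0000, 0.0000, 0.0000)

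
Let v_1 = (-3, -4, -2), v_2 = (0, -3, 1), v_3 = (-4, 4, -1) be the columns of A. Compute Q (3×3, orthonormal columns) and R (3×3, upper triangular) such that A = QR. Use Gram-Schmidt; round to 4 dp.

Q = [[-0.5571, 0.4042, -0.7255], [-0.7428, -0.6332, 0.2176], [-0.3714, 0.6601, 0.6529]], R = [[5.3852, 1.8570, -0.3714], [0.0000, 2.5596, -4.8094], [0.0000, 0.0000, 3.1195]]

v_1 = (-3, -4, -2); ‖v_1‖ = 5.3852, so q_1 = (-0.5571, -0.7428, -0.3714).
q_1·v_2 = (-0.5571)·0 + (-0.7428)·(-3) + (-0.3714)·1 = 1.8570.
u_2 = v_2 − 1.8570·q_1 = (1.0345, -1.6207, 1.6897).
‖u_2‖ = 2.5596, so q_2 = (0.4042, -0.6332, 0.6601).
q_1·v_3 = (-0.5571)·(-4) + (-0.7428)·4 + (-0.3714)·(-1) = -0.3714; q_2·v_3 = 0.4042·(-4) + (-0.6332)·4 + 0.6601·(-1) = -4.8094.
u_3 = v_3 + 0.3714·q_1 + 4.8094·q_2 = (-2.2632, 0.6789, 2.0368).
‖u_3‖ = 3.1195, so q_3 = (-0.7255, 0.2176, 0.6529).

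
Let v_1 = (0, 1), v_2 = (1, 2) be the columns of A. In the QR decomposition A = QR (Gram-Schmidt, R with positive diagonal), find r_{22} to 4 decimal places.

v_1 = (0, 1); ‖v_1‖ = 1.0000, so e_1 = (0.0000, 1.0000).
e_1·v_2 = 0.0000·1 + 1.0000·2 = 2.0000.
u_2 = v_2 − 2.0000·e_1 = (1.0000, 0.0000).
r_{22} = ‖u_2‖ = 1.0000.

r_{22} = 1.0000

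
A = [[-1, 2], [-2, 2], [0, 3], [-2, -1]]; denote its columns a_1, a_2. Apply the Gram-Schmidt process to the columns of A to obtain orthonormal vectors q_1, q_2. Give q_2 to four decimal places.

q_2 = (0.3862, 0.2759, 0.7448, -0.4690)

a_1 = (-1, -2, 0, -2); ‖a_1‖ = 3.0000, so q_1 = (-0.3333, -0.6667, 0.0000, -0.6667).
q_1·a_2 = (-0.3333)·2 + (-0.6667)·2 + 0.0000·3 + (-0.6667)·(-1) = -1.3333.
u_2 = a_2 + 1.3333·q_1 = (1.5556, 1.1111, 3.0000, -1.8889).
‖u_2‖ = 4.0277, so q_2 = (0.3862, 0.2759, 0.7448, -0.4690).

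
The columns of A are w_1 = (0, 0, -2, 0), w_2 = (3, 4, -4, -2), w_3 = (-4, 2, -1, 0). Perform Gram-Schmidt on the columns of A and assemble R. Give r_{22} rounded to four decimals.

w_1 = (0, 0, -2, 0); ‖w_1‖ = 2.0000, so q_1 = (0.0000, 0.0000, -1.0000, 0.0000).
q_1·w_2 = 0.0000·3 + 0.0000·4 + (-1.0000)·(-4) + 0.0000·(-2) = 4.0000.
u_2 = w_2 − 4.0000·q_1 = (3.0000, 4.0000, 0.0000, -2.0000).
r_{22} = ‖u_2‖ = 5.3852.

r_{22} = 5.3852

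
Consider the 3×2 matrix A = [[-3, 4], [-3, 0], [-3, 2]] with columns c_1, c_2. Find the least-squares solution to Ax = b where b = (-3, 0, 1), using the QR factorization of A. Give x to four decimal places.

e_1 = c_1/‖c_1‖ = (-3, -3, -3)/5.1962 = (-0.5774, -0.5774, -0.5774).
r_{12} = e_1·c_2 = -3.4641.
u_2 = c_2 + 3.4641·e_1 = (2.0000, -2.0000, 0.0000).
‖u_2‖ = 2.8284, so e_2 = (0.7071, -0.7071, 0.0000).
Qᵀb = (1.1547, -2.1213).
Back-substitute: x_2 = -2.1213/2.8284 = -0.7500.
x_1 = (1.1547 + 3.4641·(-0.7500))/5.1962 = -0.2778.

x = (-0.2778, -0.7500)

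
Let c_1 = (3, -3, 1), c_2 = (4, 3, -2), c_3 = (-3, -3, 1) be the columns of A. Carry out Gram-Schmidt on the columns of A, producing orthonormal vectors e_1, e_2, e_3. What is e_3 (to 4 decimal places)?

e_1 = c_1/‖c_1‖ = (3, -3, 1)/4.3589 = (0.6882, -0.6882, 0.2294).
r_{12} = e_1·c_2 = 0.2294.
u_2 = c_2 − 0.2294·e_1 = (3.8421, 3.1579, -2.0526).
‖u_2‖ = 5.3803, so e_2 = (0.7141, 0.5869, -0.3815).
r_{13} = e_1·c_3 = 0.2294; r_{23} = e_2·c_3 = -4.2847.
u_3 = c_3 − 0.2294·e_1 + 4.2847·e_2 = (-0.0982, -0.3273, -0.6873).
‖u_3‖ = 0.7675, so e_3 = (-0.1279, -0.4264, -0.8954).

e_3 = (-0.1279, -0.4264, -0.8954)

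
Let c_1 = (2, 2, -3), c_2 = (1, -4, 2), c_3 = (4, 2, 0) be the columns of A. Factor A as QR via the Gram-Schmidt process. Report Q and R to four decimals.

Q = [[0.4851, 0.6813, 0.5482], [0.4851, -0.7312, 0.4796], [-0.7276, -0.0332, 0.6852]], R = [[4.1231, -2.9104, 2.9104], [0.0000, 3.5397, 1.2630], [0.0000, 0.0000, 3.1519]]

e_1 = c_1/‖c_1‖ = (2, 2, -3)/4.1231 = (0.4851, 0.4851, -0.7276).
r_{12} = e_1·c_2 = -2.9104.
u_2 = c_2 + 2.9104·e_1 = (2.4118, -2.5882, -0.1176).
‖u_2‖ = 3.5397, so e_2 = (0.6813, -0.7312, -0.0332).
r_{13} = e_1·c_3 = 2.9104; r_{23} = e_2·c_3 = 1.2630.
u_3 = c_3 − 2.9104·e_1 − 1.2630·e_2 = (1.7277, 1.5117, 2.1596).
‖u_3‖ = 3.1519, so e_3 = (0.5482, 0.4796, 0.6852).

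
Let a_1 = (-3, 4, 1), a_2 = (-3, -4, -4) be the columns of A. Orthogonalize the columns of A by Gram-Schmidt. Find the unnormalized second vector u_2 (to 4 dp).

u_2 = (-4.2692, -2.3077, -3.5769)

q_1 = a_1/‖a_1‖ = (-3, 4, 1)/5.0990 = (-0.5883, 0.7845, 0.1961).
r_{12} = q_1·a_2 = -2.1573.
u_2 = a_2 + 2.1573·q_1 = (-4.2692, -2.3077, -3.5769).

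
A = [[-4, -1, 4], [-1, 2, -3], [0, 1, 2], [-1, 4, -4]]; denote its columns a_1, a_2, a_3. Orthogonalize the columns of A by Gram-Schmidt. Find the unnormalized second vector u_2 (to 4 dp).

a_1 = (-4, -1, 0, -1); ‖a_1‖ = 4.2426, so q_1 = (-0.9428, -0.2357, 0.0000, -0.2357).
q_1·a_2 = (-0.9428)·(-1) + (-0.2357)·2 + 0.0000·1 + (-0.2357)·4 = -0.4714.
u_2 = a_2 + 0.4714·q_1 = (-1.4444, 1.8889, 1.0000, 3.8889).

u_2 = (-1.4444, 1.8889, 1.0000, 3.8889)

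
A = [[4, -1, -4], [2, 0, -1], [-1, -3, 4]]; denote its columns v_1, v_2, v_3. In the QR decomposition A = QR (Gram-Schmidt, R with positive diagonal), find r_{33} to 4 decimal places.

r_{33} = 1.3143

e_1 = v_1/‖v_1‖ = (4, 2, -1)/4.5826 = (0.8729, 0.4364, -0.2182).
r_{12} = e_1·v_2 = -0.2182.
u_2 = v_2 + 0.2182·e_1 = (-0.8095, 0.0952, -3.0476).
‖u_2‖ = 3.1547, so e_2 = (-0.2566, 0.0302, -0.9660).
r_{13} = e_1·v_3 = -4.8008; r_{23} = e_2·v_3 = -2.8679.
u_3 = v_3 + 4.8008·e_1 + 2.8679·e_2 = (-0.5455, 1.1818, 0.1818).
r_{33} = ‖u_3‖ = 1.3143.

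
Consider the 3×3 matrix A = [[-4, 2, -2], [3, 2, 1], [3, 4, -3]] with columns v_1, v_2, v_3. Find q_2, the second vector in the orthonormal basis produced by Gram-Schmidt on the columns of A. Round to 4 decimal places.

q_2 = (0.6922, 0.2435, 0.6794)

v_1 = (-4, 3, 3); ‖v_1‖ = 5.8310, so q_1 = (-0.6860, 0.5145, 0.5145).
q_1·v_2 = (-0.6860)·2 + 0.5145·2 + 0.5145·4 = 1.7150.
u_2 = v_2 − 1.7150·q_1 = (3.1765, 1.1176, 3.1176).
‖u_2‖ = 4.5890, so q_2 = (0.6922, 0.2435, 0.6794).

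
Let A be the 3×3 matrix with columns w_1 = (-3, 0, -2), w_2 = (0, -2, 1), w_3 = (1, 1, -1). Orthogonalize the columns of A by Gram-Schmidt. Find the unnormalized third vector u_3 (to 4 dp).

u_3 = (0.4590, -0.3443, -0.6885)

e_1 = w_1/‖w_1‖ = (-3, 0, -2)/3.6056 = (-0.8321, 0.0000, -0.5547).
r_{12} = e_1·w_2 = -0.5547.
u_2 = w_2 + 0.5547·e_1 = (-0.4615, -2.0000, 0.6923).
‖u_2‖ = 2.1662, so e_2 = (-0.2131, -0.9233, 0.3196).
r_{13} = e_1·w_3 = -0.2774; r_{23} = e_2·w_3 = -1.4560.
u_3 = w_3 + 0.2774·e_1 + 1.4560·e_2 = (0.4590, -0.3443, -0.6885).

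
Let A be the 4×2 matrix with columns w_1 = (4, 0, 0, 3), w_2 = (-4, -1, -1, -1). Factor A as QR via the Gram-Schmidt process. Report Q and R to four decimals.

Q = [[0.8000, -0.4496], [0.0000, -0.4683], [0.0000, -0.4683], [0.6000, 0.5994]], R = [[5.0000, -3.8000], [0.0000, 2.1354]]

e_1 = w_1/‖w_1‖ = (4, 0, 0, 3)/5.0000 = (0.8000, 0.0000, 0.0000, 0.6000).
r_{12} = e_1·w_2 = -3.8000.
u_2 = w_2 + 3.8000·e_1 = (-0.9600, -1.0000, -1.0000, 1.2800).
‖u_2‖ = 2.1354, so e_2 = (-0.4496, -0.4683, -0.4683, 0.5994).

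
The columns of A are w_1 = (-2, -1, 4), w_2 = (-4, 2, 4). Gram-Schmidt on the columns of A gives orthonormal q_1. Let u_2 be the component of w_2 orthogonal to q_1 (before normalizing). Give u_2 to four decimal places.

u_2 = (-1.9048, 3.0476, -0.1905)

w_1 = (-2, -1, 4); ‖w_1‖ = 4.5826, so q_1 = (-0.4364, -0.2182, 0.8729).
q_1·w_2 = (-0.4364)·(-4) + (-0.2182)·2 + 0.8729·4 = 4.8008.
u_2 = w_2 − 4.8008·q_1 = (-1.9048, 3.0476, -0.1905).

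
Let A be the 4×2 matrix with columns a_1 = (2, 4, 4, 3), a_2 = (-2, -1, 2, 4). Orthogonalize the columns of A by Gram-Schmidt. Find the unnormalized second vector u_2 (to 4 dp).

u_2 = (-2.5333, -2.0667, 0.9333, 3.2000)

a_1 = (2, 4, 4, 3); ‖a_1‖ = 6.7082, so q_1 = (0.2981, 0.5963, 0.5963, 0.4472).
q_1·a_2 = 0.2981·(-2) + 0.5963·(-1) + 0.5963·2 + 0.4472·4 = 1.7889.
u_2 = a_2 − 1.7889·q_1 = (-2.5333, -2.0667, 0.9333, 3.2000).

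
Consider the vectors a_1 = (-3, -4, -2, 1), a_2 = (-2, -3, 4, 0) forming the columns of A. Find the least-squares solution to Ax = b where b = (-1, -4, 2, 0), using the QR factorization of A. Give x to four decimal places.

a_1 = (-3, -4, -2, 1); ‖a_1‖ = 5.4772, so e_1 = (-0.5477, -0.7303, -0.3651, 0.1826).
e_1·a_2 = (-0.5477)·(-2) + (-0.7303)·(-3) + (-0.3651)·4 + 0.1826·0 = 1.8257.
u_2 = a_2 − 1.8257·e_1 = (-1.0000, -1.6667, 4.6667, -0.3333).
‖u_2‖ = 5.0662, so e_2 = (-0.1974, -0.3290, 0.9211, -0.0658).
Qᵀb = (2.7386, 3.3556).
Back-substitute: x_2 = 3.3556/5.0662 = 0.6623.
x_1 = (2.7386 − 1.8257·0.6623)/5.4772 = 0.2792.

x = (0.2792, 0.6623)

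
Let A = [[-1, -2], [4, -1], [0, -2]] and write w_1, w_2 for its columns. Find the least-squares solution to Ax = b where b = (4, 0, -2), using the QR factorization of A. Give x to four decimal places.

x = (-0.2953, -0.5101)

w_1 = (-1, 4, 0); ‖w_1‖ = 4.1231, so q_1 = (-0.2425, 0.9701, 0.0000).
q_1·w_2 = (-0.2425)·(-2) + 0.9701·(-1) + 0.0000·(-2) = -0.4851.
u_2 = w_2 + 0.4851·q_1 = (-2.1176, -0.5294, -2.0000).
‖u_2‖ = 2.9605, so q_2 = (-0.7153, -0.1788, -0.6756).
Qᵀb = (-0.9701, -1.5101).
Back-substitute: x_2 = -1.5101/2.9605 = -0.5101.
x_1 = (-0.9701 + 0.4851·(-0.5101))/4.1231 = -0.2953.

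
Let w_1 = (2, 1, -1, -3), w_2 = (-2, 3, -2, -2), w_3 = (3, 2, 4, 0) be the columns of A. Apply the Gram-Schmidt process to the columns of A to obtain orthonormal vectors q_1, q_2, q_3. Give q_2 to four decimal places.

q_2 = (-0.6966, 0.6016, -0.3641, -0.1425)

w_1 = (2, 1, -1, -3); ‖w_1‖ = 3.8730, so q_1 = (0.5164, 0.2582, -0.2582, -0.7746).
q_1·w_2 = 0.5164·(-2) + 0.2582·3 + (-0.2582)·(-2) + (-0.7746)·(-2) = 1.8074.
u_2 = w_2 − 1.8074·q_1 = (-2.9333, 2.5333, -1.5333, -0.6000).
‖u_2‖ = 4.2111, so q_2 = (-0.6966, 0.6016, -0.3641, -0.1425).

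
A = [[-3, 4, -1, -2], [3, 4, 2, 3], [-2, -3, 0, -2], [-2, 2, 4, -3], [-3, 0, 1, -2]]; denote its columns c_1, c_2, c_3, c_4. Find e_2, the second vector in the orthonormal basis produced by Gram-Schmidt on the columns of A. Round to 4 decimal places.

e_2 = (0.6226, 0.5715, -0.4307, 0.3156, 0.0256)

c_1 = (-3, 3, -2, -2, -3); ‖c_1‖ = 5.9161, so e_1 = (-0.5071, 0.5071, -0.3381, -0.3381, -0.5071).
e_1·c_2 = (-0.5071)·4 + 0.5071·4 + (-0.3381)·(-3) + (-0.3381)·2 + (-0.5071)·0 = 0.3381.
u_2 = c_2 − 0.3381·e_1 = (4.1714, 3.8286, -2.8857, 2.1143, 0.1714).
‖u_2‖ = 6.6997, so e_2 = (0.6226, 0.5715, -0.4307, 0.3156, 0.0256).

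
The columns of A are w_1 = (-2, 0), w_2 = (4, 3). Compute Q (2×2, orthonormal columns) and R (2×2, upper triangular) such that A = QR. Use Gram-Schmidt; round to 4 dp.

e_1 = w_1/‖w_1‖ = (-2, 0)/2.0000 = (-1.0000, 0.0000).
r_{12} = e_1·w_2 = -4.0000.
u_2 = w_2 + 4.0000·e_1 = (0.0000, 3.0000).
‖u_2‖ = 3.0000, so e_2 = (0.0000, 1.0000).

Q = [[-1.0000, 0.0000], [0.0000, 1.0000]], R = [[2.0000, -4.0000], [0.0000, 3.0000]]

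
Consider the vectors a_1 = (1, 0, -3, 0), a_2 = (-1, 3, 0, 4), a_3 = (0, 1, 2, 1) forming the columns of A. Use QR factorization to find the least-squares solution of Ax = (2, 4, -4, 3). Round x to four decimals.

x = (2.6274, 0.4151, 1.9764)

a_1 = (1, 0, -3, 0); ‖a_1‖ = 3.1623, so e_1 = (0.3162, 0.0000, -0.9487, 0.0000).
e_1·a_2 = 0.3162·(-1) + 0.0000·3 + (-0.9487)·0 + 0.0000·4 = -0.3162.
u_2 = a_2 + 0.3162·e_1 = (-0.9000, 3.0000, -0.3000, 4.0000).
‖u_2‖ = 5.0892, so e_2 = (-0.1768, 0.5895, -0.0589, 0.7860).
e_1·a_3 = 0.3162·0 + 0.0000·1 + (-0.9487)·2 + 0.0000·1 = -1.8974; e_2·a_3 = (-0.1768)·0 + 0.5895·1 + (-0.0589)·2 + 0.7860·1 = 1.2576.
u_3 = a_3 + 1.8974·e_1 − 1.2576·e_2 = (0.8224, 0.2587, 0.2741, 0.0116).
‖u_3‖ = 0.9047, so e_3 = (0.9090, 0.2859, 0.3030, 0.0128).
Qᵀb = (4.4272, 4.5980, 1.7881).
Back-substitute: x_3 = 1.7881/0.9047 = 1.9764.
x_2 = (4.5980 − 1.2576·1.9764)/5.0892 = 0.4151.
x_1 = (4.4272 + 0.3162·0.4151 + 1.8974·1.9764)/3.1623 = 2.6274.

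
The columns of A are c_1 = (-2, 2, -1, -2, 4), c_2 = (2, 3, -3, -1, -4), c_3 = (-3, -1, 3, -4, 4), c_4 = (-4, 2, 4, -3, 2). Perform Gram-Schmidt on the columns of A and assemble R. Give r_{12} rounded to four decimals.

r_{12} = -1.6713

c_1 = (-2, 2, -1, -2, 4); ‖c_1‖ = 5.3852, so q_1 = (-0.3714, 0.3714, -0.1857, -0.3714, 0.7428).
r_{12} = q_1·c_2 = -1.6713.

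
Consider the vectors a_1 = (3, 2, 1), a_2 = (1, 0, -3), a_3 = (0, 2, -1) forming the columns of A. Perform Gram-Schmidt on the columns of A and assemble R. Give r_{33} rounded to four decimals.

r_{33} = 1.8593

a_1 = (3, 2, 1); ‖a_1‖ = 3.7417, so e_1 = (0.8018, 0.5345, 0.2673).
e_1·a_2 = 0.8018·1 + 0.5345·0 + 0.2673·(-3) = 0.0000.
u_2 = a_2 + 0.0000·e_1 = (1.0000, 0.0000, -3.0000).
‖u_2‖ = 3.1623, so e_2 = (0.3162, 0.0000, -0.9487).
e_1·a_3 = 0.8018·0 + 0.5345·2 + 0.2673·(-1) = 0.8018; e_2·a_3 = 0.3162·0 + 0.0000·2 + (-0.9487)·(-1) = 0.9487.
u_3 = a_3 − 0.8018·e_1 − 0.9487·e_2 = (-0.9429, 1.5714, -0.3143).
r_{33} = ‖u_3‖ = 1.8593.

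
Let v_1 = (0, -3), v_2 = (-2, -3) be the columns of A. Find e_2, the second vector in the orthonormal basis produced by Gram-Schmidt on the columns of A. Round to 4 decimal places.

e_2 = (-1.0000, 0.0000)

v_1 = (0, -3); ‖v_1‖ = 3.0000, so e_1 = (0.0000, -1.0000).
e_1·v_2 = 0.0000·(-2) + (-1.0000)·(-3) = 3.0000.
u_2 = v_2 − 3.0000·e_1 = (-2.0000, 0.0000).
‖u_2‖ = 2.0000, so e_2 = (-1.0000, 0.0000).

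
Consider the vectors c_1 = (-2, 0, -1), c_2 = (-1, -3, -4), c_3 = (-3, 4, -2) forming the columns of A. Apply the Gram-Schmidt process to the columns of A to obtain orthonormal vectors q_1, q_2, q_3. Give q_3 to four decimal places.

q_3 = (0.3094, 0.7220, -0.6189)

q_1 = c_1/‖c_1‖ = (-2, 0, -1)/2.2361 = (-0.8944, 0.0000, -0.4472).
r_{12} = q_1·c_2 = 2.6833.
u_2 = c_2 − 2.6833·q_1 = (1.4000, -3.0000, -2.8000).
‖u_2‖ = 4.3359, so q_2 = (0.3229, -0.6919, -0.6458).
r_{13} = q_1·c_3 = 3.5777; r_{23} = q_2·c_3 = -2.4447.
u_3 = c_3 − 3.5777·q_1 + 2.4447·q_2 = (0.9894, 2.3085, -1.9787).
‖u_3‖ = 3.1974, so q_3 = (0.3094, 0.7220, -0.6189).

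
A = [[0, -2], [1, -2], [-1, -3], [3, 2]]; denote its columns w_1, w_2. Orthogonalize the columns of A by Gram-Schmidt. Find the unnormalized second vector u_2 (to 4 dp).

u_2 = (-2.0000, -2.6364, -2.3636, 0.0909)

w_1 = (0, 1, -1, 3); ‖w_1‖ = 3.3166, so q_1 = (0.0000, 0.3015, -0.3015, 0.9045).
q_1·w_2 = 0.0000·(-2) + 0.3015·(-2) + (-0.3015)·(-3) + 0.9045·2 = 2.1106.
u_2 = w_2 − 2.1106·q_1 = (-2.0000, -2.6364, -2.3636, 0.0909).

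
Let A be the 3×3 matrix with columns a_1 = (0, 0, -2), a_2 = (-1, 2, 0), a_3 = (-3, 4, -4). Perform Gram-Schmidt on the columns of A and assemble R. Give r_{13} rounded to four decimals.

a_1 = (0, 0, -2); ‖a_1‖ = 2.0000, so q_1 = (0.0000, 0.0000, -1.0000).
r_{13} = q_1·a_3 = 4.0000.

r_{13} = 4.0000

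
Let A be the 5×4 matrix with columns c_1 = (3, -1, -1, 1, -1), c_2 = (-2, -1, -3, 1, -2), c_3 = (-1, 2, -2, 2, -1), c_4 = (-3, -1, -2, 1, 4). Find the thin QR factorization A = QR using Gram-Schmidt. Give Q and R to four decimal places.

Q = [[0.8321, -0.5128, 0.0606, -0.0260], [-0.2774, -0.2122, 0.8427, -0.2564], [-0.2774, -0.6720, -0.1542, -0.3566], [0.2774, 0.2122, 0.5122, 0.3085], [-0.2774, -0.4421, 0.0055, 0.8434]], R = [[3.6056, 0.2774, 0.0000, -2.4962], [0.0000, 4.3501, 2.2988, 1.5384], [0.0000, 0.0000, 2.9522, -0.1818], [0.0000, 0.0000, 0.0000, 4.7296]]

e_1 = c_1/‖c_1‖ = (3, -1, -1, 1, -1)/3.6056 = (0.8321, -0.2774, -0.2774, 0.2774, -0.2774).
r_{12} = e_1·c_2 = 0.2774.
u_2 = c_2 − 0.2774·e_1 = (-2.2308, -0.9231, -2.9231, 0.9231, -1.9231).
‖u_2‖ = 4.3501, so e_2 = (-0.5128, -0.2122, -0.6720, 0.2122, -0.4421).
r_{13} = e_1·c_3 = 0.0000; r_{23} = e_2·c_3 = 2.2988.
u_3 = c_3 + 0.0000·e_1 − 2.2988·e_2 = (0.1789, 2.4878, -0.4553, 1.5122, 0.0163).
‖u_3‖ = 2.9522, so e_3 = (0.0606, 0.8427, -0.1542, 0.5122, 0.0055).
r_{14} = e_1·c_4 = -2.4962; r_{24} = e_2·c_4 = 1.5384; r_{34} = e_3·c_4 = -0.1818.
u_4 = c_4 + 2.4962·e_1 − 1.5384·e_2 + 0.1818·e_3 = (-0.1231, -1.2127, -1.6866, 1.4590, 3.9888).
‖u_4‖ = 4.7296, so e_4 = (-0.0260, -0.2564, -0.3566, 0.3085, 0.8434).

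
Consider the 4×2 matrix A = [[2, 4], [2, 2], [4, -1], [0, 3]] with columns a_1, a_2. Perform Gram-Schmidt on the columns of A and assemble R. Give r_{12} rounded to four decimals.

q_1 = a_1/‖a_1‖ = (2, 2, 4, 0)/4.8990 = (0.4082, 0.4082, 0.8165, 0.0000).
r_{12} = q_1·a_2 = 1.6330.

r_{12} = 1.6330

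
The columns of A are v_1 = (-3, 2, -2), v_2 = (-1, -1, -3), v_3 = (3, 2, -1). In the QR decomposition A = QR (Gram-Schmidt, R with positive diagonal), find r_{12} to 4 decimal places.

v_1 = (-3, 2, -2); ‖v_1‖ = 4.1231, so e_1 = (-0.7276, 0.4851, -0.4851).
r_{12} = e_1·v_2 = 1.6977.

r_{12} = 1.6977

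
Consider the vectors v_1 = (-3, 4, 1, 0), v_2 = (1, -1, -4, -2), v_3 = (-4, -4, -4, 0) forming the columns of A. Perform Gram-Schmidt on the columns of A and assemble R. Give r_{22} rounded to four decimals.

r_{22} = 4.1649

v_1 = (-3, 4, 1, 0); ‖v_1‖ = 5.0990, so e_1 = (-0.5883, 0.7845, 0.1961, 0.0000).
e_1·v_2 = (-0.5883)·1 + 0.7845·(-1) + 0.1961·(-4) + 0.0000·(-2) = -2.1573.
u_2 = v_2 + 2.1573·e_1 = (-0.2692, 0.6923, -3.5769, -2.0000).
r_{22} = ‖u_2‖ = 4.1649.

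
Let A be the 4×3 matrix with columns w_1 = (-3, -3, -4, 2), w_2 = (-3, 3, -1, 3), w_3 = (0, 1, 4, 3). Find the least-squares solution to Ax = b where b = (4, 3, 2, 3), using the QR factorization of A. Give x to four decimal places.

q_1 = w_1/‖w_1‖ = (-3, -3, -4, 2)/6.1644 = (-0.4867, -0.4867, -0.6489, 0.3244).
r_{12} = q_1·w_2 = 1.6222.
u_2 = w_2 − 1.6222·q_1 = (-2.2105, 3.7895, 0.0526, 2.4737).
‖u_2‖ = 5.0367, so q_2 = (-0.4389, 0.7524, 0.0104, 0.4911).
r_{13} = q_1·w_3 = -2.1089; r_{23} = q_2·w_3 = 2.2676.
u_3 = w_3 + 2.1089·q_1 − 2.2676·q_2 = (-0.0311, -1.7324, 2.6079, 2.5705).
‖u_3‖ = 4.0510, so q_3 = (-0.0077, -0.4276, 0.6438, 0.6345).
Qᵀb = (-3.7311, 1.9959, 1.8775).
Back-substitute: x_3 = 1.8775/4.0510 = 0.4635.
x_2 = (1.9959 − 2.2676·0.4635)/5.0367 = 0.1876.
x_1 = (-3.7311 − 1.6222·0.1876 + 2.1089·0.4635)/6.1644 = -0.4961.

x = (-0.4961, 0.1876, 0.4635)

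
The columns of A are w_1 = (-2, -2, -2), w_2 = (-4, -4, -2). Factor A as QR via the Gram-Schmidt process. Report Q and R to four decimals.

Q = [[-0.5774, -0.4082], [-0.5774, -0.4082], [-0.5774, 0.8165]], R = [[3.4641, 5.7735], [0.0000, 1.6330]]

q_1 = w_1/‖w_1‖ = (-2, -2, -2)/3.4641 = (-0.5774, -0.5774, -0.5774).
r_{12} = q_1·w_2 = 5.7735.
u_2 = w_2 − 5.7735·q_1 = (-0.6667, -0.6667, 1.3333).
‖u_2‖ = 1.6330, so q_2 = (-0.4082, -0.4082, 0.8165).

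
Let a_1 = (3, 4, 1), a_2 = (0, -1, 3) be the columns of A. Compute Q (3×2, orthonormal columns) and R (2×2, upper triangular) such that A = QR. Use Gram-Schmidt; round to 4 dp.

Q = [[0.5883, 0.0366], [0.7845, -0.2681], [0.1961, 0.9627]], R = [[5.0990, -0.1961], [0.0000, 3.1562]]

a_1 = (3, 4, 1); ‖a_1‖ = 5.0990, so e_1 = (0.5883, 0.7845, 0.1961).
e_1·a_2 = 0.5883·0 + 0.7845·(-1) + 0.1961·3 = -0.1961.
u_2 = a_2 + 0.1961·e_1 = (0.1154, -0.8462, 3.0385).
‖u_2‖ = 3.1562, so e_2 = (0.0366, -0.2681, 0.9627).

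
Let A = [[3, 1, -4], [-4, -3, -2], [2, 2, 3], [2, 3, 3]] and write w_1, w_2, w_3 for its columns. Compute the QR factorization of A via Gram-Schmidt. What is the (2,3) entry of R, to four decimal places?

q_1 = w_1/‖w_1‖ = (3, -4, 2, 2)/5.7446 = (0.5222, -0.6963, 0.3482, 0.3482).
r_{12} = q_1·w_2 = 4.3519.
u_2 = w_2 − 4.3519·q_1 = (-1.2727, 0.0303, 0.4848, 1.4848).
‖u_2‖ = 2.0151, so q_2 = (-0.6316, 0.0150, 0.2406, 0.7369).
r_{23} = q_2·w_3 = 5.4287.

r_{23} = 5.4287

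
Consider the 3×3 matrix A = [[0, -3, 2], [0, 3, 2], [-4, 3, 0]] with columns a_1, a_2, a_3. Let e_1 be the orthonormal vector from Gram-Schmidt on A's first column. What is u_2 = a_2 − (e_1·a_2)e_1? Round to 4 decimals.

a_1 = (0, 0, -4); ‖a_1‖ = 4.0000, so e_1 = (0.0000, 0.0000, -1.0000).
e_1·a_2 = 0.0000·(-3) + 0.0000·3 + (-1.0000)·3 = -3.0000.
u_2 = a_2 + 3.0000·e_1 = (-3.0000, 3.0000, 0.0000).

u_2 = (-3.0000, 3.0000, 0.0000)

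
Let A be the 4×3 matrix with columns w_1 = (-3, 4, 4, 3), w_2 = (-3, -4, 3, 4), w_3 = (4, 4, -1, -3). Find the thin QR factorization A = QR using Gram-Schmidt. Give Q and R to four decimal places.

e_1 = w_1/‖w_1‖ = (-3, 4, 4, 3)/7.0711 = (-0.4243, 0.5657, 0.5657, 0.4243).
r_{12} = e_1·w_2 = 2.4042.
u_2 = w_2 − 2.4042·e_1 = (-1.9800, -5.3600, 1.6400, 2.9800).
‖u_2‖ = 6.6498, so e_2 = (-0.2978, -0.8060, 0.2466, 0.4481).
r_{13} = e_1·w_3 = -1.2728; r_{23} = e_2·w_3 = -6.0062.
u_3 = w_3 + 1.2728·e_1 + 6.0062·e_2 = (1.6716, -0.1212, 1.2013, 0.2316).
‖u_3‖ = 2.0750, so e_3 = (0.8056, -0.0584, 0.5789, 0.1116).

Q = [[-0.4243, -0.2978, 0.8056], [0.5657, -0.8060, -0.0584], [0.5657, 0.2466, 0.5789], [0.4243, 0.4481, 0.1116]], R = [[7.0711, 2.4042, -1.2728], [0.0000, 6.6498, -6.0062], [0.0000, 0.0000, 2.0750]]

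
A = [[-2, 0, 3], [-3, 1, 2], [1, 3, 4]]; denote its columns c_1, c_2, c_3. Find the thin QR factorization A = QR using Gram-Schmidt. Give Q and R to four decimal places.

c_1 = (-2, -3, 1); ‖c_1‖ = 3.7417, so e_1 = (-0.5345, -0.8018, 0.2673).
e_1·c_2 = (-0.5345)·0 + (-0.8018)·1 + 0.2673·3 = 0.0000.
u_2 = c_2 + 0.0000·e_1 = (0.0000, 1.0000, 3.0000).
‖u_2‖ = 3.1623, so e_2 = (0.0000, 0.3162, 0.9487).
e_1·c_3 = (-0.5345)·3 + (-0.8018)·2 + 0.2673·4 = -2.1381; e_2·c_3 = 0.0000·3 + 0.3162·2 + 0.9487·4 = 4.4272.
u_3 = c_3 + 2.1381·e_1 − 4.4272·e_2 = (1.8571, -1.1143, 0.3714).
‖u_3‖ = 2.1974, so e_3 = (0.8452, -0.5071, 0.1690).

Q = [[-0.5345, 0.0000, 0.8452], [-0.8018, 0.3162, -0.5071], [0.2673, 0.9487, 0.1690]], R = [[3.7417, 0.0000, -2.1381], [0.0000, 3.1623, 4.4272], [0.0000, 0.0000, 2.1974]]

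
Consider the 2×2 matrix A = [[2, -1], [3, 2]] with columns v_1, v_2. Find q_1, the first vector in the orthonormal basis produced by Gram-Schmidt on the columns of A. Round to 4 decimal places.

q_1 = (0.5547, 0.8321)

q_1 = v_1/‖v_1‖ = (2, 3)/3.6056 = (0.5547, 0.8321).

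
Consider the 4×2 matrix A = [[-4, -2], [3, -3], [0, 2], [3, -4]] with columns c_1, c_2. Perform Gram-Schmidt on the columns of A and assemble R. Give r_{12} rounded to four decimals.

r_{12} = -2.2295

q_1 = c_1/‖c_1‖ = (-4, 3, 0, 3)/5.8310 = (-0.6860, 0.5145, 0.0000, 0.5145).
r_{12} = q_1·c_2 = -2.2295.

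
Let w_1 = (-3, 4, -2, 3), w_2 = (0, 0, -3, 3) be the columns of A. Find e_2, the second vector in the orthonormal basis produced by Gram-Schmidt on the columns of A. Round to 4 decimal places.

e_2 = (0.3407, -0.4543, -0.6360, 0.5225)

e_1 = w_1/‖w_1‖ = (-3, 4, -2, 3)/6.1644 = (-0.4867, 0.6489, -0.3244, 0.4867).
r_{12} = e_1·w_2 = 2.4333.
u_2 = w_2 − 2.4333·e_1 = (1.1842, -1.5789, -2.2105, 1.8158).
‖u_2‖ = 3.4755, so e_2 = (0.3407, -0.4543, -0.6360, 0.5225).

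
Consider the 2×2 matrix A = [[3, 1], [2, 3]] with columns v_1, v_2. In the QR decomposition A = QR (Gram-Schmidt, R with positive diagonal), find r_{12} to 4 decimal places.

r_{12} = 2.4962

e_1 = v_1/‖v_1‖ = (3, 2)/3.6056 = (0.8321, 0.5547).
r_{12} = e_1·v_2 = 2.4962.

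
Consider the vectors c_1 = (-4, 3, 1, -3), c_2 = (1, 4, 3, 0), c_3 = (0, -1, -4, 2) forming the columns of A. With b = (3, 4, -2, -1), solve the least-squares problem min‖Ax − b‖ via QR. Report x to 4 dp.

q_1 = c_1/‖c_1‖ = (-4, 3, 1, -3)/5.9161 = (-0.6761, 0.5071, 0.1690, -0.5071).
r_{12} = q_1·c_2 = 1.8593.
u_2 = c_2 − 1.8593·q_1 = (2.2571, 3.0571, 2.6857, 0.9429).
‖u_2‖ = 4.7479, so q_2 = (0.4754, 0.6439, 0.5657, 0.1986).
r_{13} = q_1·c_3 = -2.1974; r_{23} = q_2·c_3 = -2.5094.
u_3 = c_3 + 2.1974·q_1 + 2.5094·q_2 = (-0.2928, 1.7300, -2.2091, 1.3840).
‖u_3‖ = 3.1424, so q_3 = (-0.0932, 0.5506, -0.7030, 0.4404).
Qᵀb = (0.1690, 2.6718, 2.8883).
Back-substitute: x_3 = 2.8883/3.1424 = 0.9191.
x_2 = (2.6718 + 2.5094·0.9191)/4.7479 = 1.0485.
x_1 = (0.1690 − 1.8593·1.0485 + 2.1974·0.9191)/5.9161 = 0.0404.

x = (0.0404, 1.0485, 0.9191)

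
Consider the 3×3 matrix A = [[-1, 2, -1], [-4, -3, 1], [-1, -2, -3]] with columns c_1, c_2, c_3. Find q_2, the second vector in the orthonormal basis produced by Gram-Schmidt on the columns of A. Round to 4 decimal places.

q_2 = (0.8889, -0.1111, -0.4444)

c_1 = (-1, -4, -1); ‖c_1‖ = 4.2426, so q_1 = (-0.2357, -0.9428, -0.2357).
q_1·c_2 = (-0.2357)·2 + (-0.9428)·(-3) + (-0.2357)·(-2) = 2.8284.
u_2 = c_2 − 2.8284·q_1 = (2.6667, -0.3333, -1.3333).
‖u_2‖ = 3.0000, so q_2 = (0.8889, -0.1111, -0.4444).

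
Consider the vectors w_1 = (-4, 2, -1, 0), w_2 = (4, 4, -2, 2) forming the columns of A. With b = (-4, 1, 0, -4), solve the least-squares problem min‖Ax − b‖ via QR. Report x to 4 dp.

w_1 = (-4, 2, -1, 0); ‖w_1‖ = 4.5826, so q_1 = (-0.8729, 0.4364, -0.2182, 0.0000).
q_1·w_2 = (-0.8729)·4 + 0.4364·4 + (-0.2182)·(-2) + 0.0000·2 = -1.3093.
u_2 = w_2 + 1.3093·q_1 = (2.8571, 4.5714, -2.2857, 2.0000).
‖u_2‖ = 6.1875, so q_2 = (0.4618, 0.7388, -0.3694, 0.3232).
Qᵀb = (3.9279, -2.4011).
Back-substitute: x_2 = -2.4011/6.1875 = -0.3881.
x_1 = (3.9279 + 1.3093·(-0.3881))/4.5826 = 0.7463.

x = (0.7463, -0.3881)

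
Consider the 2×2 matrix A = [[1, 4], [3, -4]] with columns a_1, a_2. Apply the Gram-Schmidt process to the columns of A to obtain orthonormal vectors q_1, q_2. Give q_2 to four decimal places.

q_2 = (0.9487, -0.3162)

q_1 = a_1/‖a_1‖ = (1, 3)/3.1623 = (0.3162, 0.9487).
r_{12} = q_1·a_2 = -2.5298.
u_2 = a_2 + 2.5298·q_1 = (4.8000, -1.6000).
‖u_2‖ = 5.0596, so q_2 = (0.9487, -0.3162).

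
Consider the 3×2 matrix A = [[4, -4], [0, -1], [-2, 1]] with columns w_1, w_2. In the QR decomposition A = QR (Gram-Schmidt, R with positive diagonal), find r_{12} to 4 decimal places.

r_{12} = -4.0249

w_1 = (4, 0, -2); ‖w_1‖ = 4.4721, so q_1 = (0.8944, 0.0000, -0.4472).
r_{12} = q_1·w_2 = -4.0249.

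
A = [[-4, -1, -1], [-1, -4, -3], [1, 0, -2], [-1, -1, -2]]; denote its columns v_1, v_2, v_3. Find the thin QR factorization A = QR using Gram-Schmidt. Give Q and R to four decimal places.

Q = [[-0.9177, 0.2414, -0.1227], [-0.2294, -0.9514, 0.1571], [0.2294, -0.1278, -0.8394], [-0.2294, -0.1420, -0.5056]], R = [[4.3589, 2.0647, 1.6059], [0.0000, 3.7063, 3.1525], [0.0000, 0.0000, 2.3415]]

q_1 = v_1/‖v_1‖ = (-4, -1, 1, -1)/4.3589 = (-0.9177, -0.2294, 0.2294, -0.2294).
r_{12} = q_1·v_2 = 2.0647.
u_2 = v_2 − 2.0647·q_1 = (0.8947, -3.5263, -0.4737, -0.5263).
‖u_2‖ = 3.7063, so q_2 = (0.2414, -0.9514, -0.1278, -0.1420).
r_{13} = q_1·v_3 = 1.6059; r_{23} = q_2·v_3 = 3.1525.
u_3 = v_3 − 1.6059·q_1 − 3.1525·q_2 = (-0.2874, 0.3678, -1.9655, -1.1839).
‖u_3‖ = 2.3415, so q_3 = (-0.1227, 0.1571, -0.8394, -0.5056).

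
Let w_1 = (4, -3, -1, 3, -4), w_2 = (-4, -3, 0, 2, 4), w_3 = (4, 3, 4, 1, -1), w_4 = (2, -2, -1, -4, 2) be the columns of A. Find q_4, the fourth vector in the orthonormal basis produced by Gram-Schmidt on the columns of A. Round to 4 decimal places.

q_4 = (0.5397, -0.4521, 0.0493, -0.5327, 0.4670)

q_1 = w_1/‖w_1‖ = (4, -3, -1, 3, -4)/7.1414 = (0.5601, -0.4201, -0.1400, 0.4201, -0.5601).
r_{12} = q_1·w_2 = -2.3805.
u_2 = w_2 + 2.3805·q_1 = (-2.6667, -4.0000, -0.3333, 3.0000, 2.6667).
‖u_2‖ = 6.2716, so q_2 = (-0.4252, -0.6378, -0.0531, 0.4783, 0.4252).
r_{13} = q_1·w_3 = 1.4003; r_{23} = q_2·w_3 = -3.7736.
u_3 = w_3 − 1.4003·q_1 + 3.7736·q_2 = (1.6112, 1.1815, 3.9955, 2.2168, 1.3888).
‖u_3‖ = 5.1768, so q_3 = (0.3112, 0.2282, 0.7718, 0.4282, 0.2683).
r_{14} = q_1·w_4 = -0.7001; r_{24} = q_2·w_4 = -0.5846; r_{34} = q_3·w_4 = -1.7822.
u_4 = w_4 + 0.7001·q_1 + 0.5846·q_2 + 1.7822·q_3 = (2.6982, -2.2603, 0.2464, -2.6631, 2.3345).
‖u_4‖ = 4.9992, so q_4 = (0.5397, -0.4521, 0.0493, -0.5327, 0.4670).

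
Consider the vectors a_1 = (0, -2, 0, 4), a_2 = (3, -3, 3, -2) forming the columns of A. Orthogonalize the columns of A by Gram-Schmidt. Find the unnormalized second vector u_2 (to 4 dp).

a_1 = (0, -2, 0, 4); ‖a_1‖ = 4.4721, so e_1 = (0.0000, -0.4472, 0.0000, 0.8944).
e_1·a_2 = 0.0000·3 + (-0.4472)·(-3) + 0.0000·3 + 0.8944·(-2) = -0.4472.
u_2 = a_2 + 0.4472·e_1 = (3.0000, -3.2000, 3.0000, -1.6000).

u_2 = (3.0000, -3.2000, 3.0000, -1.6000)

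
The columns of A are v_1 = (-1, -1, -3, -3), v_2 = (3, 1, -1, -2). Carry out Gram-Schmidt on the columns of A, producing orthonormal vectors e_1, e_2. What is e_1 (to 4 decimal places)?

v_1 = (-1, -1, -3, -3); ‖v_1‖ = 4.4721, so e_1 = (-0.2236, -0.2236, -0.6708, -0.6708).

e_1 = (-0.2236, -0.2236, -0.6708, -0.6708)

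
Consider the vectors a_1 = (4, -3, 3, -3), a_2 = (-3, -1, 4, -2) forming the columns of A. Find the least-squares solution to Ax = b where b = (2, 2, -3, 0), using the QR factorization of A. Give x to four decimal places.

q_1 = a_1/‖a_1‖ = (4, -3, 3, -3)/6.5574 = (0.6100, -0.4575, 0.4575, -0.4575).
r_{12} = q_1·a_2 = 1.3725.
u_2 = a_2 − 1.3725·q_1 = (-3.8372, -0.3721, 3.3721, -1.3721).
‖u_2‖ = 5.3025, so q_2 = (-0.7237, -0.0702, 0.6359, -0.2588).
Qᵀb = (-1.0675, -3.4955).
Back-substitute: x_2 = -3.4955/5.3025 = -0.6592.
x_1 = (-1.0675 − 1.3725·(-0.6592))/6.5574 = -0.0248.

x = (-0.0248, -0.6592)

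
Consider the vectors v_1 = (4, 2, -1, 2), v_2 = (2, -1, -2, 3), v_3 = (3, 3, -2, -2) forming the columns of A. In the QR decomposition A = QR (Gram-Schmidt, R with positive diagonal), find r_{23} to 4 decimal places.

v_1 = (4, 2, -1, 2); ‖v_1‖ = 5.0000, so e_1 = (0.8000, 0.4000, -0.2000, 0.4000).
e_1·v_2 = 0.8000·2 + 0.4000·(-1) + (-0.2000)·(-2) + 0.4000·3 = 2.8000.
u_2 = v_2 − 2.8000·e_1 = (-0.2400, -2.1200, -1.4400, 1.8800).
‖u_2‖ = 3.1875, so e_2 = (-0.0753, -0.6651, -0.4518, 0.5898).
r_{23} = e_2·v_3 = -2.4973.

r_{23} = -2.4973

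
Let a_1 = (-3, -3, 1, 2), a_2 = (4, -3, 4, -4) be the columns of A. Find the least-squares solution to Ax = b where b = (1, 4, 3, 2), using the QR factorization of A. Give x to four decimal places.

x = (-0.3835, -0.1173)

q_1 = a_1/‖a_1‖ = (-3, -3, 1, 2)/4.7958 = (-0.6255, -0.6255, 0.2085, 0.4170).
r_{12} = q_1·a_2 = -1.4596.
u_2 = a_2 + 1.4596·q_1 = (3.0870, -3.9130, 4.3043, -3.3913).
‖u_2‖ = 7.4074, so q_2 = (0.4167, -0.5283, 0.5811, -0.4578).
Qᵀb = (-1.6681, -0.8687).
Back-substitute: x_2 = -0.8687/7.4074 = -0.1173.
x_1 = (-1.6681 + 1.4596·(-0.1173))/4.7958 = -0.3835.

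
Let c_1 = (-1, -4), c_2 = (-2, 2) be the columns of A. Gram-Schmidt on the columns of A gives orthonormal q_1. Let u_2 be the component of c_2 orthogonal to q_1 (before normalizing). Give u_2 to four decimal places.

c_1 = (-1, -4); ‖c_1‖ = 4.1231, so q_1 = (-0.2425, -0.9701).
q_1·c_2 = (-0.2425)·(-2) + (-0.9701)·2 = -1.4552.
u_2 = c_2 + 1.4552·q_1 = (-2.3529, 0.5882).

u_2 = (-2.3529, 0.5882)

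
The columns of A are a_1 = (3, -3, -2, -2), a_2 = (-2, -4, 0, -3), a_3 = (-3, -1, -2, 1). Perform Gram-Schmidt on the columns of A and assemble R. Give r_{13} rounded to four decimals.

a_1 = (3, -3, -2, -2); ‖a_1‖ = 5.0990, so e_1 = (0.5883, -0.5883, -0.3922, -0.3922).
r_{13} = e_1·a_3 = -0.7845.

r_{13} = -0.7845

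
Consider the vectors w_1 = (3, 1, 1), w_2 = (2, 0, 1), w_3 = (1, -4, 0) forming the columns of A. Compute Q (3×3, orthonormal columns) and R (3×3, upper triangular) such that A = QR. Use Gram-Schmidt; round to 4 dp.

q_1 = w_1/‖w_1‖ = (3, 1, 1)/3.3166 = (0.9045, 0.3015, 0.3015).
r_{12} = q_1·w_2 = 2.1106.
u_2 = w_2 − 2.1106·q_1 = (0.0909, -0.6364, 0.3636).
‖u_2‖ = 0.7385, so q_2 = (0.1231, -0.8616, 0.4924).
r_{13} = q_1·w_3 = -0.3015; r_{23} = q_2·w_3 = 3.5697.
u_3 = w_3 + 0.3015·q_1 − 3.5697·q_2 = (0.8333, -0.8333, -1.6667).
‖u_3‖ = 2.0412, so q_3 = (0.4082, -0.4082, -0.8165).

Q = [[0.9045, 0.1231, 0.4082], [0.3015, -0.8616, -0.4082], [0.3015, 0.4924, -0.8165]], R = [[3.3166, 2.1106, -0.3015], [0.0000, 0.7385, 3.5697], [0.0000, 0.0000, 2.0412]]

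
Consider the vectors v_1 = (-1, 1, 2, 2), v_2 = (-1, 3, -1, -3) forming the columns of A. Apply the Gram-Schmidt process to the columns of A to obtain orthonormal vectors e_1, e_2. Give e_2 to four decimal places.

v_1 = (-1, 1, 2, 2); ‖v_1‖ = 3.1623, so e_1 = (-0.3162, 0.3162, 0.6325, 0.6325).
e_1·v_2 = (-0.3162)·(-1) + 0.3162·3 + 0.6325·(-1) + 0.6325·(-3) = -1.2649.
u_2 = v_2 + 1.2649·e_1 = (-1.4000, 3.4000, -0.2000, -2.2000).
‖u_2‖ = 4.2895, so e_2 = (-0.3264, 0.7926, -0.0466, -0.5129).

e_2 = (-0.3264, 0.7926, -0.0466, -0.5129)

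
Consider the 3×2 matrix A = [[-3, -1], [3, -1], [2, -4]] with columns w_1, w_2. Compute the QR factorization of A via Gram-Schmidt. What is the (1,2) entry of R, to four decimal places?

w_1 = (-3, 3, 2); ‖w_1‖ = 4.6904, so q_1 = (-0.6396, 0.6396, 0.4264).
r_{12} = q_1·w_2 = -1.7056.

r_{12} = -1.7056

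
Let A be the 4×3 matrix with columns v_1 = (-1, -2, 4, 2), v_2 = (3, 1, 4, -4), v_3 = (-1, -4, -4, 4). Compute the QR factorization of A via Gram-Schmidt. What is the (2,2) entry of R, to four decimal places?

e_1 = v_1/‖v_1‖ = (-1, -2, 4, 2)/5.0000 = (-0.2000, -0.4000, 0.8000, 0.4000).
r_{12} = e_1·v_2 = 0.6000.
u_2 = v_2 − 0.6000·e_1 = (3.1200, 1.2400, 3.5200, -4.2400).
r_{22} = ‖u_2‖ = 6.4529.

r_{22} = 6.4529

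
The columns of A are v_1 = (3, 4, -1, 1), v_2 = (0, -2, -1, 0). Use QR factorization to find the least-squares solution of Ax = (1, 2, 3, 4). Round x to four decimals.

x = (0.1279, -1.2209)

v_1 = (3, 4, -1, 1); ‖v_1‖ = 5.1962, so e_1 = (0.5774, 0.7698, -0.1925, 0.1925).
e_1·v_2 = 0.5774·0 + 0.7698·(-2) + (-0.1925)·(-1) + 0.1925·0 = -1.3472.
u_2 = v_2 + 1.3472·e_1 = (0.7778, -0.9630, -1.2593, 0.2593).
‖u_2‖ = 1.7847, so e_2 = (0.4358, -0.5396, -0.7056, 0.1453).
Qᵀb = (2.3094, -2.1790).
Back-substitute: x_2 = -2.1790/1.7847 = -1.2209.
x_1 = (2.3094 + 1.3472·(-1.2209))/5.1962 = 0.1279.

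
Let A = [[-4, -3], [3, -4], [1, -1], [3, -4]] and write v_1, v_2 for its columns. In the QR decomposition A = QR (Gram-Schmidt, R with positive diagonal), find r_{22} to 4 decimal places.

r_{22} = 6.0968

e_1 = v_1/‖v_1‖ = (-4, 3, 1, 3)/5.9161 = (-0.6761, 0.5071, 0.1690, 0.5071).
r_{12} = e_1·v_2 = -2.1974.
u_2 = v_2 + 2.1974·e_1 = (-4.4857, -2.8857, -0.6286, -2.8857).
r_{22} = ‖u_2‖ = 6.0968.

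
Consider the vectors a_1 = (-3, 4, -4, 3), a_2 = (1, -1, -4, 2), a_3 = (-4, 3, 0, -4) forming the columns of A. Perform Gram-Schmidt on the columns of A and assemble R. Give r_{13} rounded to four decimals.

e_1 = a_1/‖a_1‖ = (-3, 4, -4, 3)/7.0711 = (-0.4243, 0.5657, -0.5657, 0.4243).
r_{13} = e_1·a_3 = 1.6971.

r_{13} = 1.6971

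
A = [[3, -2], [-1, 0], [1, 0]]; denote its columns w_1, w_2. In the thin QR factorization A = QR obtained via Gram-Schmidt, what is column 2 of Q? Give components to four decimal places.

e_2 = (-0.4264, -0.6396, 0.6396)

w_1 = (3, -1, 1); ‖w_1‖ = 3.3166, so e_1 = (0.9045, -0.3015, 0.3015).
e_1·w_2 = 0.9045·(-2) + (-0.3015)·0 + 0.3015·0 = -1.8091.
u_2 = w_2 + 1.8091·e_1 = (-0.3636, -0.5455, 0.5455).
‖u_2‖ = 0.8528, so e_2 = (-0.4264, -0.6396, 0.6396).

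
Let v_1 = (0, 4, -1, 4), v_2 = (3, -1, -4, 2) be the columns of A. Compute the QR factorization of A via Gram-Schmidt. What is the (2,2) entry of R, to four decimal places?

r_{22} = 5.2972

v_1 = (0, 4, -1, 4); ‖v_1‖ = 5.7446, so q_1 = (0.0000, 0.6963, -0.1741, 0.6963).
q_1·v_2 = 0.0000·3 + 0.6963·(-1) + (-0.1741)·(-4) + 0.6963·2 = 1.3926.
u_2 = v_2 − 1.3926·q_1 = (3.0000, -1.9697, -3.7576, 1.0303).
r_{22} = ‖u_2‖ = 5.2972.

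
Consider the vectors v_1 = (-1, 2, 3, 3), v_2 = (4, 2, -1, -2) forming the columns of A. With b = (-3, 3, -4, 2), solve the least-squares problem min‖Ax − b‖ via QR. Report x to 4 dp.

x = (0.0425, -0.2247)

e_1 = v_1/‖v_1‖ = (-1, 2, 3, 3)/4.7958 = (-0.2085, 0.4170, 0.6255, 0.6255).
r_{12} = e_1·v_2 = -1.8766.
u_2 = v_2 + 1.8766·e_1 = (3.6087, 2.7826, 0.1739, -0.8261).
‖u_2‖ = 4.6345, so e_2 = (0.7787, 0.6004, 0.0375, -0.1782).
Qᵀb = (0.6255, -1.0413).
Back-substitute: x_2 = -1.0413/4.6345 = -0.2247.
x_1 = (0.6255 + 1.8766·(-0.2247))/4.7958 = 0.0425.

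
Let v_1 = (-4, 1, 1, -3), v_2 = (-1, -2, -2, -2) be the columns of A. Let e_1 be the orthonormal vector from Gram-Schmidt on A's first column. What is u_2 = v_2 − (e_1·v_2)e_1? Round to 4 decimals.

v_1 = (-4, 1, 1, -3); ‖v_1‖ = 5.1962, so e_1 = (-0.7698, 0.1925, 0.1925, -0.5774).
e_1·v_2 = (-0.7698)·(-1) + 0.1925·(-2) + 0.1925·(-2) + (-0.5774)·(-2) = 1.1547.
u_2 = v_2 − 1.1547·e_1 = (-0.1111, -2.2222, -2.2222, -1.3333).

u_2 = (-0.1111, -2.2222, -2.2222, -1.3333)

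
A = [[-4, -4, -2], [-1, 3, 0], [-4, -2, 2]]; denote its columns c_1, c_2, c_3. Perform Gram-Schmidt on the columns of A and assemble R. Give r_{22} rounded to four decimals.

r_{22} = 3.9543

e_1 = c_1/‖c_1‖ = (-4, -1, -4)/5.7446 = (-0.6963, -0.1741, -0.6963).
r_{12} = e_1·c_2 = 3.6556.
u_2 = c_2 − 3.6556·e_1 = (-1.4545, 3.6364, 0.5455).
r_{22} = ‖u_2‖ = 3.9543.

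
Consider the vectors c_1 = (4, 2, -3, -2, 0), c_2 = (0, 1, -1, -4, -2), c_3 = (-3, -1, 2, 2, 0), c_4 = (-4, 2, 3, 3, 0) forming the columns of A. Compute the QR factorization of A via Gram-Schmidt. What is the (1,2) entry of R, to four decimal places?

e_1 = c_1/‖c_1‖ = (4, 2, -3, -2, 0)/5.7446 = (0.6963, 0.3482, -0.5222, -0.3482, 0.0000).
r_{12} = e_1·c_2 = 2.2630.

r_{12} = 2.2630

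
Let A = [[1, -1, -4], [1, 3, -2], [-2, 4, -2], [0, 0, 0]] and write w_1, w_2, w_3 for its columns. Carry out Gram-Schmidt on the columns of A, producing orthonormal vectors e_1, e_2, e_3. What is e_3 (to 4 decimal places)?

w_1 = (1, 1, -2, 0); ‖w_1‖ = 2.4495, so e_1 = (0.4082, 0.4082, -0.8165, 0.0000).
e_1·w_2 = 0.4082·(-1) + 0.4082·3 + (-0.8165)·4 + 0.0000·0 = -2.4495.
u_2 = w_2 + 2.4495·e_1 = (0.0000, 4.0000, 2.0000, 0.0000).
‖u_2‖ = 4.4721, so e_2 = (0.0000, 0.8944, 0.4472, 0.0000).
e_1·w_3 = 0.4082·(-4) + 0.4082·(-2) + (-0.8165)·(-2) + 0.0000·0 = -0.8165; e_2·w_3 = 0.0000·(-4) + 0.8944·(-2) + 0.4472·(-2) + 0.0000·0 = -2.6833.
u_3 = w_3 + 0.8165·e_1 + 2.6833·e_2 = (-3.6667, 0.7333, -1.4667, 0.0000).
‖u_3‖ = 4.0166, so e_3 = (-0.9129, 0.1826, -0.3651, 0.0000).

e_3 = (-0.9129, 0.1826, -0.3651, 0.0000)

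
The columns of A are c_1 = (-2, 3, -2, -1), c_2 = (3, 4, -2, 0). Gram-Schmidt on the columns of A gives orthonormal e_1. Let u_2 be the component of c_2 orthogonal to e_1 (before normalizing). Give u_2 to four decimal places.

u_2 = (4.1111, 2.3333, -0.8889, 0.5556)

c_1 = (-2, 3, -2, -1); ‖c_1‖ = 4.2426, so e_1 = (-0.4714, 0.7071, -0.4714, -0.2357).
e_1·c_2 = (-0.4714)·3 + 0.7071·4 + (-0.4714)·(-2) + (-0.2357)·0 = 2.3570.
u_2 = c_2 − 2.3570·e_1 = (4.1111, 2.3333, -0.8889, 0.5556).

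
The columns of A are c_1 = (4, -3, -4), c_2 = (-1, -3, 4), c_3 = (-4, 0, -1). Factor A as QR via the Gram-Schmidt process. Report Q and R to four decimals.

Q = [[0.6247, 0.0152, -0.7807], [-0.4685, -0.7925, -0.3904], [-0.6247, 0.6096, -0.4880]], R = [[6.4031, -1.7179, -1.8741], [0.0000, 4.8009, -0.6706], [0.0000, 0.0000, 3.6108]]

e_1 = c_1/‖c_1‖ = (4, -3, -4)/6.4031 = (0.6247, -0.4685, -0.6247).
r_{12} = e_1·c_2 = -1.7179.
u_2 = c_2 + 1.7179·e_1 = (0.0732, -3.8049, 2.9268).
‖u_2‖ = 4.8009, so e_2 = (0.0152, -0.7925, 0.6096).
r_{13} = e_1·c_3 = -1.8741; r_{23} = e_2·c_3 = -0.6706.
u_3 = c_3 + 1.8741·e_1 + 0.6706·e_2 = (-2.8190, -1.4095, -1.7619).
‖u_3‖ = 3.6108, so e_3 = (-0.7807, -0.3904, -0.4880).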